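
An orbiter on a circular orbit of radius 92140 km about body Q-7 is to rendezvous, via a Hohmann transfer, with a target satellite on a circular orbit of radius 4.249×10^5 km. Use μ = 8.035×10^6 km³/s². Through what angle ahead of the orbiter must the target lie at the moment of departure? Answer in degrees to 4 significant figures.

The Hohmann ellipse has a_t = (r₁ + r₂)/2 = 2.5852×10^5 km.
The half-period of the transfer ellipse is t = π√(a_t³/μ) = 1.4568×10^5 s.
Target angular speed ω₂ = √(μ/r₂³) = 1.0234×10^-5 rad/s.
Angle swept by the target during transfer: ω₂·t = 1.4909 rad = 85.42°.
The orbiter traverses 180° on the transfer ellipse, so the target must lead by 180° − 85.42° = 94.58°.

φ = 94.58°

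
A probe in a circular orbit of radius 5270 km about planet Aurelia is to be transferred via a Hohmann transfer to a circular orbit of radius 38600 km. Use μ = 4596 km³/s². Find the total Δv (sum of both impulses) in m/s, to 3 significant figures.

Semi-major axis of the transfer orbit: a_t = (5270 + 38600)/2 = 21935 km.
At r₁ the circular-orbit speed is v₁ = √(μ/r₁) = 0.933866 km/s.
On the transfer ellipse at r₁, vis-viva equation gives v_p = √[μ(2/r₁ − 1/a_t)] = 1.23882 km/s.
First burn Δv₁ = |v_p − v₁| = 0.3050 km/s.
At r₂, v₂ = √(μ/r₂) = 0.34506 km/s.
Transfer-orbit speed at r₂: v_a = √[μ(2/r₂ − 1/a_t)] = 0.16913 km/s.
Second burn Δv₂ = |v₂ − v_a| = 0.1759 km/s.
Δv = Δv₁ + Δv₂ = 0.3050 + 0.1759 = 0.4809 km/s.

Δv = 481 m/s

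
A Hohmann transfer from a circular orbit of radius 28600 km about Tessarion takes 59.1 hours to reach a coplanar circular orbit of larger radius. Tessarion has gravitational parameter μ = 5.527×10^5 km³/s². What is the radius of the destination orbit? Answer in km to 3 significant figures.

Transfer time t = 59.1 hours = 2.1276×10^5 s, and t = π√(a_t³/μ).
So a_t = (μ t²/π²)^(1/3) = (5.527×10^5 × (2.1276×10^5)² / π²)^(1/3) = 1.3635×10^5 km.
Since a_t = (r₁ + r₂)/2, r₂ = 2a_t − r₁ = 2×1.3635×10^5 − 28600 = 2.441×10^5 km.

r₂ = 2.44×10^5 km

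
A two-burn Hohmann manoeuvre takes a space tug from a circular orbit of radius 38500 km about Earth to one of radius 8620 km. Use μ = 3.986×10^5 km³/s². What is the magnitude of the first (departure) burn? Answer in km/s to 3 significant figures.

Δv₁ = 1.27 km/s

The Hohmann ellipse has a_t = (r₁ + r₂)/2 = 23560 km.
On the circular orbit at r = 38500 km, v_c = √(μ/r) = 3.2176 km/s.
Vis-viva on the transfer ellipse at r = 38500 km gives v_t = √[μ(2/r − 1/a_t)] = 1.9463 km/s.
Δv₁ = |v_t − v_c| = |1.9463 − 3.2176| = 1.271 km/s.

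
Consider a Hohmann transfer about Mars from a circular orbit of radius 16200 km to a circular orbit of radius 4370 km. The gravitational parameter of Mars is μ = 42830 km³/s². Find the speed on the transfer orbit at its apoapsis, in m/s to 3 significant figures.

v = 1060 m/s

The Hohmann ellipse has a_t = (r₁ + r₂)/2 = 10285 km.
The apoapsis of the transfer ellipse is at r = 16200 km.
Applying v² = μ(2/r − 1/a_t): v = 1.060 km/s.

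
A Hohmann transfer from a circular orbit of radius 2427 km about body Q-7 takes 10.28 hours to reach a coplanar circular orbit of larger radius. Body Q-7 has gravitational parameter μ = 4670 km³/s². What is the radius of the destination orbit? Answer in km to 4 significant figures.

Transfer time t = 10.28 hours = 37008 s, and t = π√(a_t³/μ).
So a_t = (μ t²/π²)^(1/3) = (4670 × (37008)² / π²)^(1/3) = 8653.7 km.
Since a_t = (r₁ + r₂)/2, r₂ = 2a_t − r₁ = 2×8653.7 − 2427 = 14880.4 km.

r₂ = 14880 km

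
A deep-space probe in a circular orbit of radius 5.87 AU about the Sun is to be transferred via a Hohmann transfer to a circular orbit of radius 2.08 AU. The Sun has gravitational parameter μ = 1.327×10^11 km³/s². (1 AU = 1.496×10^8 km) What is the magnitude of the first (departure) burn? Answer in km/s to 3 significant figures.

Δv₁ = 3.40 km/s

In km: r₁ = 5.87 × 1.496×10^8 = 8.78152×10^8 km; r₂ = 2.08 × 1.496×10^8 = 3.11168×10^8 km.
Transfer-ellipse semi-major axis a_t = (r₁ + r₂)/2 = (8.78152×10^8 + 3.11168×10^8)/2 = 5.9466×10^8 km.
Circular speed at r = 8.78152×10^8 km: v_c = √(μ/r) = 12.293 km/s.
Transfer-orbit speed at the same r (vis-viva, a = a_t): v_t = √[μ(2/r − 1/a_t)] = 8.8923 km/s.
Δv₁ = |v_t − v_c| = |8.8923 − 12.293| = 3.401 km/s.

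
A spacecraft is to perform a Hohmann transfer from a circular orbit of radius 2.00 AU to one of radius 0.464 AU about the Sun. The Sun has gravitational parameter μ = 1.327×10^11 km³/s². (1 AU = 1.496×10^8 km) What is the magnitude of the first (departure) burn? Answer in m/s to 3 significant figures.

In km: r₁ = 2.00 × 1.496×10^8 = 2.992×10^8 km; r₂ = 0.464 × 1.496×10^8 = 6.94144×10^7 km.
Transfer-ellipse semi-major axis a_t = (r₁ + r₂)/2 = (2.992×10^8 + 6.94144×10^7)/2 = 1.843072×10^8 km.
On the circular orbit at r = 2.992×10^8 km, v_c = √(μ/r) = 21.05982 km/s.
Transfer-orbit speed at the same r (vis-viva, a = a_t): v_t = √[μ(2/r − 1/a_t)] = 12.92434 km/s.
Δv₁ = |v_t − v_c| = |12.92434 − 21.05982| = 8.135 km/s.

Δv₁ = 8140 m/s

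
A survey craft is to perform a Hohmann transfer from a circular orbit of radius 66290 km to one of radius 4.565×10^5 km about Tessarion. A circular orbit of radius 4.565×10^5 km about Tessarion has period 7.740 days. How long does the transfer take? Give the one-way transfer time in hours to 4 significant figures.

From Kepler's third law T² = 4π²r³/μ at r = 4.565×10^5 km, T = 7.740 days = 7.740 × 86400 s = 6.68736×10^5 s: μ = 4π²r³/T² = 8.39794×10^6 km³/s².
Semi-major axis of the transfer orbit: a_t = (66290 + 4.565×10^5)/2 = 2.61395×10^5 km.
Half the transfer-orbit period gives t = π√(a_t³/μ) = 1.4488×10^5 s.
Converting: 1.4488×10^5 s ÷ 3600 s/hour = 40.24 hours.

t = 40.24 hours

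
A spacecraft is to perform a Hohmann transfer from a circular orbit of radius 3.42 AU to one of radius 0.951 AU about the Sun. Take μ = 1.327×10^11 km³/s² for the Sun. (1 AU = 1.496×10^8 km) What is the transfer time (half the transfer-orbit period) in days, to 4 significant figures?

In km: r₁ = 3.42 × 1.496×10^8 = 5.11632×10^8 km; r₂ = 0.951 × 1.496×10^8 = 1.422696×10^8 km.
Transfer-ellipse semi-major axis a_t = (r₁ + r₂)/2 = (5.11632×10^8 + 1.422696×10^8)/2 = 3.269508×10^8 km.
Transfer time t = π√(a_t³/μ) = π√((3.269508×10^8)³ / 1.327×10^11) = 5.0984×10^7 s.
Converting: 5.0984×10^7 s ÷ 86400 s/day = 590.1 days.

t = 590.1 days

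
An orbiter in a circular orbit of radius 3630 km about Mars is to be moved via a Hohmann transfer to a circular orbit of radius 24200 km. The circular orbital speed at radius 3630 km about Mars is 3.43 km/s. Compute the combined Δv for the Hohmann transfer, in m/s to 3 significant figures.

From the circular-orbit relation v² = μ/r at r = 3630 km: μ = v²r = (3.43)² × 3630 = 42706.6 km³/s².
Transfer-ellipse semi-major axis a_t = (r₁ + r₂)/2 = (3630 + 24200)/2 = 13915 km.
At r₁ the circular-orbit speed is v₁ = √(μ/r₁) = 3.430 km/s.
On the transfer ellipse at r₁, vis-viva gives v_p = √[μ(2/r₁ − 1/a_t)] = 4.523 km/s.
First burn Δv₁ = |v_p − v₁| = 1.093 km/s.
Circular speed at r₂: v₂ = √(μ/r₂) = 1.3284 km/s.
Transfer-orbit speed at r₂: v_a = √[μ(2/r₂ − 1/a_t)] = 0.67850 km/s.
Second burn Δv₂ = |v₂ − v_a| = 0.6499 km/s.
Δv = Δv₁ + Δv₂ = 1.093 + 0.6499 = 1.743 km/s.

Δv = 1740 m/s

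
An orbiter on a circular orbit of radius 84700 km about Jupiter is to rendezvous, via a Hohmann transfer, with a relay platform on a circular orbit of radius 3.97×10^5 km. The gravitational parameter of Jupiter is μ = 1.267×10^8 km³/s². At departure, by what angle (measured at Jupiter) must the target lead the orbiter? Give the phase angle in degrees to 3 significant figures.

φ = 94.9°

Transfer-ellipse semi-major axis a_t = (r₁ + r₂)/2 = (84700 + 3.970×10^5)/2 = 2.4085×10^5 km.
The half-period of the transfer ellipse is t = π√(a_t³/μ) = 32990 s.
The target's mean motion on its circular orbit is ω₂ = √(μ/r₂³) = 4.4999×10^-5 rad/s.
Angle swept by the target during transfer: ω₂·t = 1.4845 rad = 85.06°.
The orbiter traverses 180° on the transfer ellipse, so the target must lead by 180° − 85.06° = 94.9°.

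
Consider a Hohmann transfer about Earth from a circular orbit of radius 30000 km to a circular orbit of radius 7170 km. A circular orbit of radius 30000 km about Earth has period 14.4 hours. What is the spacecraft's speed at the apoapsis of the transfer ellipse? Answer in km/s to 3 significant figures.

From Kepler's third law T² = 4π²r³/μ at r = 30000 km, T = 14.4 hours = 14.4 × 3600 s = 51840 s: μ = 4π²r³/T² = 3.96637×10^5 km³/s².
Semi-major axis of the transfer orbit: a_t = (30000 + 7170)/2 = 18585 km.
The apoapsis of the transfer ellipse is at r = 30000 km.
Applying v² = μ(2/r − 1/a_t): v = 2.258 km/s.

v = 2.26 km/s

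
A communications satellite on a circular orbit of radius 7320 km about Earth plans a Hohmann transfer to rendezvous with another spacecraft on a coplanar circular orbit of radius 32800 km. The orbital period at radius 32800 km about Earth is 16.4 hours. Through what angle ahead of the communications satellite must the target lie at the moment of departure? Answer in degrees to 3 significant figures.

φ = 93.9°

From Kepler's third law T² = 4π²r³/μ at r = 32800 km, T = 16.4 hours = 16.4 × 3600 s = 59040 s: μ = 4π²r³/T² = 3.99658×10^5 km³/s².
Transfer-ellipse semi-major axis a_t = (r₁ + r₂)/2 = (7320 + 32800)/2 = 20060 km.
The half-period of the transfer ellipse is t = π√(a_t³/μ) = 14118.9 s.
The target's mean motion on its circular orbit is ω₂ = √(μ/r₂³) = 1.06423×10^-4 rad/s.
Angle swept by the target during transfer: ω₂·t = 1.5026 rad = 86.09°.
The communications satellite traverses 180° on the transfer ellipse, so the target must lead by 180° − 86.09° = 93.9°.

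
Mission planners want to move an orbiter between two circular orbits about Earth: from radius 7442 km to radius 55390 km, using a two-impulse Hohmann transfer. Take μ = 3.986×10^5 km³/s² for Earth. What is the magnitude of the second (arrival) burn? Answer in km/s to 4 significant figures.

Δv₂ = 1.377 km/s

Semi-major axis of the transfer orbit: a_t = (7442 + 55390)/2 = 31416 km.
On the circular orbit at r = 55390 km, v_c = √(μ/r) = 2.683 km/s.
Vis-viva on the transfer ellipse at r = 55390 km gives v_t = √[μ(2/r − 1/a_t)] = 1.306 km/s.
Δv₂ = |v_t − v_c| = |1.306 − 2.683| = 1.377 km/s.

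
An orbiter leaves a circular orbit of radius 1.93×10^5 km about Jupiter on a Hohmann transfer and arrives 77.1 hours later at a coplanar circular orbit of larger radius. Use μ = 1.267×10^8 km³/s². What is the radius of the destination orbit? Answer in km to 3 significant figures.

Transfer time t = 77.1 hours = 2.7756×10^5 s, and t = π√(a_t³/μ).
So a_t = (μ t²/π²)^(1/3) = (1.267×10^8 × (2.7756×10^5)² / π²)^(1/3) = 9.9632×10^5 km.
Since a_t = (r₁ + r₂)/2, r₂ = 2a_t − r₁ = 2×9.9632×10^5 − 1.930×10^5 = 1.79964×10^6 km.

r₂ = 1.80×10^6 km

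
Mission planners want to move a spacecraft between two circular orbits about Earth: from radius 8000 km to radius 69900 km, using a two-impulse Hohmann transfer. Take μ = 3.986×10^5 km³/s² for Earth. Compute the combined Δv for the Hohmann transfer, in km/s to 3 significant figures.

Transfer-ellipse semi-major axis a_t = (r₁ + r₂)/2 = (8000 + 69900)/2 = 38950 km.
At r₁ the circular-orbit speed is v₁ = √(μ/r₁) = 7.059 km/s.
Transfer-orbit speed at r₁ (vis-viva): v_p = √[μ(2/r₁ − 1/a_t)] = 9.456 km/s.
First burn Δv₁ = |v_p − v₁| = 2.397 km/s.
At r₂, v₂ = √(μ/r₂) = 2.388 km/s.
Transfer-orbit speed at r₂: v_a = √[μ(2/r₂ − 1/a_t)] = 1.082 km/s.
Second burn Δv₂ = |v₂ − v_a| = 1.306 km/s.
Total Δv = Δv₁ + Δv₂ = 3.703 km/s.

Δv = 3.70 km/s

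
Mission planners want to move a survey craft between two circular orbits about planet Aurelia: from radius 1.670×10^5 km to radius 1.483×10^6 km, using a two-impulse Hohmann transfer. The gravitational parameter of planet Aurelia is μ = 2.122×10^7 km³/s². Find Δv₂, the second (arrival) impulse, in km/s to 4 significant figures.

Transfer-ellipse semi-major axis a_t = (r₁ + r₂)/2 = (1.670×10^5 + 1.483×10^6)/2 = 8.250×10^5 km.
Circular speed at r = 1.483×10^6 km: v_c = √(μ/r) = 3.783 km/s.
Vis-viva on the transfer ellipse at r = 1.483×10^6 km gives v_t = √[μ(2/r − 1/a_t)] = 1.702 km/s.
Δv₂ = |v_t − v_c| = |1.702 − 3.783| = 2.081 km/s.

Δv₂ = 2.081 km/s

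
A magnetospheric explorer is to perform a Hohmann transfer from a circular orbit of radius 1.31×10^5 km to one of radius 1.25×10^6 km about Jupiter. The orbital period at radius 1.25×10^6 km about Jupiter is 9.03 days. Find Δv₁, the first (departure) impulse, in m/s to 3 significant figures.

From Kepler's third law T² = 4π²r³/μ at r = 1.25×10^6 km, T = 9.03 days = 9.03 × 86400 s = 7.80192×10^5 s: μ = 4π²r³/T² = 1.26674×10^8 km³/s².
The Hohmann ellipse has a_t = (r₁ + r₂)/2 = 6.905×10^5 km.
Circular speed at r = 1.310×10^5 km: v_c = √(μ/r) = 31.10 km/s.
Transfer-orbit speed at the same r (vis-viva, a = a_t): v_t = √[μ(2/r − 1/a_t)] = 41.84 km/s.
Δv₁ = |v_t − v_c| = |41.84 − 31.10| = 10.74 km/s.

Δv₁ = 10700 m/s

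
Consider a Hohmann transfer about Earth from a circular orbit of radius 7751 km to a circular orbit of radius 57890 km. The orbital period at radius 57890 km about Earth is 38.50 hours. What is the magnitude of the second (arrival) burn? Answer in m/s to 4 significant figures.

From Kepler's third law T² = 4π²r³/μ at r = 57890 km, T = 38.50 hours = 38.50 × 3600 s = 1.386×10^5 s: μ = 4π²r³/T² = 3.98698×10^5 km³/s².
Semi-major axis of the transfer orbit: a_t = (7751 + 57890)/2 = 32820.5 km.
On the circular orbit at r = 57890 km, v_c = √(μ/r) = 2.624 km/s.
Transfer-orbit speed at the same r (vis-viva, a = a_t): v_t = √[μ(2/r − 1/a_t)] = 1.275 km/s.
Δv₂ = |v_t − v_c| = |1.275 − 2.624| = 1.349 km/s.

Δv₂ = 1349 m/s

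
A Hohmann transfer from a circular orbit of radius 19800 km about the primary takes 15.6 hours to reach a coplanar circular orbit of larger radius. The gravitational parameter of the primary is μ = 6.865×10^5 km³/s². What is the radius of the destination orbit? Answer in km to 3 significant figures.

r₂ = 1.01×10^5 km

Transfer time t = 15.6 hours = 56160 s, and t = π√(a_t³/μ).
So a_t = (μ t²/π²)^(1/3) = (6.865×10^5 × (56160)² / π²)^(1/3) = 60311 km.
Since a_t = (r₁ + r₂)/2, r₂ = 2a_t − r₁ = 2×60311 − 19800 = 1.00822×10^5 km.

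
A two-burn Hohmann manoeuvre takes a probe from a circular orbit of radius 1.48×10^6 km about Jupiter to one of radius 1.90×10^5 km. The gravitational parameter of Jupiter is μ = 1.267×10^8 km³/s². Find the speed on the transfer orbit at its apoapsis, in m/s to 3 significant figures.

Transfer-ellipse semi-major axis a_t = (r₁ + r₂)/2 = (1.480×10^6 + 1.900×10^5)/2 = 8.350×10^5 km.
The apoapsis of the transfer ellipse is at r = 1.480×10^6 km.
From the vis-viva equation, v = √[μ(2/r − 1/a_t)] = 4.414 km/s.

v = 4410 m/s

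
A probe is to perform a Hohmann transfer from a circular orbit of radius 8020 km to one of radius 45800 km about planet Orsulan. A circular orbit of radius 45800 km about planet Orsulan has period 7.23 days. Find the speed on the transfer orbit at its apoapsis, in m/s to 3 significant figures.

From Kepler's third law T² = 4π²r³/μ at r = 45800 km, T = 7.23 days = 7.23 × 86400 s = 6.24672×10^5 s: μ = 4π²r³/T² = 9719.68 km³/s².
Semi-major axis of the transfer orbit: a_t = (8020 + 45800)/2 = 26910 km.
The apoapsis of the transfer ellipse is at r = 45800 km.
From the vis-viva equation, v = √[μ(2/r − 1/a_t)] = 0.2515 km/s.

v = 251 m/s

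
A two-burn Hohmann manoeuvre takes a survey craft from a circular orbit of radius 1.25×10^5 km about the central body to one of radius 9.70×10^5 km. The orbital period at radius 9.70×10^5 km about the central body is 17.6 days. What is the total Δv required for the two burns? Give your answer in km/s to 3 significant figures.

From Kepler's third law T² = 4π²r³/μ at r = 9.70×10^5 km, T = 17.6 days = 17.6 × 86400 s = 1.52064×10^6 s: μ = 4π²r³/T² = 1.55820×10^7 km³/s².
Semi-major axis of the transfer orbit: a_t = (1.250×10^5 + 9.700×10^5)/2 = 5.475×10^5 km.
At r₁ the circular-orbit speed is v₁ = √(μ/r₁) = 11.165 km/s.
On the transfer ellipse at r₁, v² = μ(2/r − 1/a) gives v_p = √[μ(2/r₁ − 1/a_t)] = 14.861 km/s.
First burn Δv₁ = |v_p − v₁| = 3.696 km/s.
At r₂, v₂ = √(μ/r₂) = 4.008 km/s.
Transfer-orbit speed at r₂: v_a = √[μ(2/r₂ − 1/a_t)] = 1.915 km/s.
Second burn Δv₂ = |v₂ − v_a| = 2.093 km/s.
Total Δv = Δv₁ + Δv₂ = 5.789 km/s.

Δv = 5.79 km/s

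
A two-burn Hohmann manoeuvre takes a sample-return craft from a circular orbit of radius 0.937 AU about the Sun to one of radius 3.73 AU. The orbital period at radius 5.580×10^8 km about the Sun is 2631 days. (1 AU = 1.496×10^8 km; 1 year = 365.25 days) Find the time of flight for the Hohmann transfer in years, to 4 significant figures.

t = 1.782 years

From Kepler's third law T² = 4π²r³/μ at r = 5.580×10^8 km, T = 2631 days = 2631 × 86400 s = 2.273184×10^8 s: μ = 4π²r³/T² = 1.32737×10^11 km³/s².
In km: r₁ = 0.937 × 1.496×10^8 = 1.401752×10^8 km; r₂ = 3.73 × 1.496×10^8 = 5.58008×10^8 km.
Transfer-ellipse semi-major axis a_t = (r₁ + r₂)/2 = (1.401752×10^8 + 5.58008×10^8)/2 = 3.490916×10^8 km.
Transfer time t = π√(a_t³/μ) = π√((3.490916×10^8)³ / 1.32737×10^11) = 5.624×10^7 s.
Converting: 5.624×10^7 s ÷ 3.15576×10^7 s/year (365.25 × 86400) = 1.782 years.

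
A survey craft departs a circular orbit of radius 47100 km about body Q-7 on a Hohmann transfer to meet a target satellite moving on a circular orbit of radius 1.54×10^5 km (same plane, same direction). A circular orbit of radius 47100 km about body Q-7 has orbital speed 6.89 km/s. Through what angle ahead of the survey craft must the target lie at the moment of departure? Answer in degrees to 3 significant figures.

φ = 85.0°

From the circular-orbit relation v² = μ/r at r = 47100 km: μ = v²r = (6.89)² × 47100 = 2.23594×10^6 km³/s².
Transfer-ellipse semi-major axis a_t = (r₁ + r₂)/2 = (47100 + 1.540×10^5)/2 = 1.0055×10^5 km.
Transfer time t = π√(a_t³/μ) = 66987 s.
The target's mean motion on its circular orbit is ω₂ = √(μ/r₂³) = 2.4743×10^-5 rad/s.
Angle swept by the target during transfer: ω₂·t = 1.6575 rad = 94.97°.
The survey craft traverses 180° on the transfer ellipse, so the target must lead by 180° − 94.97° = 85.0°.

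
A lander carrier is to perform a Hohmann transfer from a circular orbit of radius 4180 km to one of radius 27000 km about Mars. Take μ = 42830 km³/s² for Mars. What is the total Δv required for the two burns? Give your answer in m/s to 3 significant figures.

Δv = 1620 m/s

Semi-major axis of the transfer orbit: a_t = (4180 + 27000)/2 = 15590 km.
Circular speed at r₁: v₁ = √(μ/r₁) = √(42830/4180) = 3.201 km/s.
On the transfer ellipse at r₁, vis-viva equation gives v_p = √[μ(2/r₁ − 1/a_t)] = 4.213 km/s.
First burn Δv₁ = |v_p − v₁| = 1.012 km/s.
At r₂, v₂ = √(μ/r₂) = 1.2595 km/s.
Transfer-orbit speed at r₂: v_a = √[μ(2/r₂ − 1/a_t)] = 0.65216 km/s.
Second burn Δv₂ = |v₂ − v_a| = 0.6073 km/s.
Δv = Δv₁ + Δv₂ = 1.012 + 0.6073 = 1.619 km/s.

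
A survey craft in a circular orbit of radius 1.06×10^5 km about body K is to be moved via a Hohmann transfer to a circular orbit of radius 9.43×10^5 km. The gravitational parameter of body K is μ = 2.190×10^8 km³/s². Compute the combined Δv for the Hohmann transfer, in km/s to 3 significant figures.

Semi-major axis of the transfer orbit: a_t = (1.060×10^5 + 9.430×10^5)/2 = 5.245×10^5 km.
Circular speed at r₁: v₁ = √(μ/r₁) = √(2.190×10^8/1.060×10^5) = 45.454 km/s.
Transfer-orbit speed at r₁ (vis-viva equation): v_p = √[μ(2/r₁ − 1/a_t)] = 60.947 km/s.
First burn Δv₁ = |v_p − v₁| = 15.49 km/s.
Circular speed at r₂: v₂ = √(μ/r₂) = 15.239 km/s.
Transfer-orbit speed at r₂: v_a = √[μ(2/r₂ − 1/a_t)] = 6.8509 km/s.
Second burn Δv₂ = |v₂ − v_a| = 8.388 km/s.
Total Δv = Δv₁ + Δv₂ = 23.88 km/s.

Δv = 23.9 km/s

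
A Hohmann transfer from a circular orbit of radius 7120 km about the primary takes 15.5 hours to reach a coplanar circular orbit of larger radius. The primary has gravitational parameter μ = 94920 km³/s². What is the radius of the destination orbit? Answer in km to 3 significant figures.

Transfer time t = 15.5 hours = 55800 s, and t = π√(a_t³/μ).
So a_t = (μ t²/π²)^(1/3) = (94920 × (55800)² / π²)^(1/3) = 31053 km.
Since a_t = (r₁ + r₂)/2, r₂ = 2a_t − r₁ = 2×31053 − 7120 = 54986 km.

r₂ = 55000 km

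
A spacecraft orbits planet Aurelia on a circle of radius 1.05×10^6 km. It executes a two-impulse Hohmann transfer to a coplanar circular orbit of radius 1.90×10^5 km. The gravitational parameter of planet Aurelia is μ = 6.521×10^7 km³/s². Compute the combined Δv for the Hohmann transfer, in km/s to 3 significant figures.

Semi-major axis of the transfer orbit: a_t = (1.050×10^6 + 1.900×10^5)/2 = 6.200×10^5 km.
At r₁ the circular-orbit speed is v₁ = √(μ/r₁) = 7.881 km/s.
Transfer-orbit speed at r₁ (v² = μ(2/r − 1/a)): v_a = √[μ(2/r₁ − 1/a_t)] = 4.363 km/s.
First burn Δv₁ = |v_a − v₁| = 3.518 km/s.
Circular speed at r₂: v₂ = √(μ/r₂) = 18.526 km/s.
Transfer-orbit speed at r₂: v_p = √[μ(2/r₂ − 1/a_t)] = 24.109 km/s.
Second burn Δv₂ = |v₂ − v_p| = 5.583 km/s.
Total Δv = Δv₁ + Δv₂ = 9.101 km/s.

Δv = 9.10 km/s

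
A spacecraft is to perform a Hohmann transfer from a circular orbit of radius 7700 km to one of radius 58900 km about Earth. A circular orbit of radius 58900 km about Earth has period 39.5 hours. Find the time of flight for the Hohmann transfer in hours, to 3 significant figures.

From Kepler's third law T² = 4π²r³/μ at r = 58900 km, T = 39.5 hours = 39.5 × 3600 s = 1.422×10^5 s: μ = 4π²r³/T² = 3.98939×10^5 km³/s².
Semi-major axis of the transfer orbit: a_t = (7700 + 58900)/2 = 33300 km.
Half the transfer-orbit period gives t = π√(a_t³/μ) = 30225 s.
Converting: 30225 s ÷ 3600 s/hour = 8.40 hours.

t = 8.40 hours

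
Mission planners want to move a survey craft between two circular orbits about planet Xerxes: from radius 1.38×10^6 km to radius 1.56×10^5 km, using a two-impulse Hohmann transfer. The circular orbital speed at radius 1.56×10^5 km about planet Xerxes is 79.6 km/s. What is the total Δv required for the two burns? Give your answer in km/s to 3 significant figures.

Δv = 41.8 km/s

From the circular-orbit relation v² = μ/r at r = 1.56×10^5 km: μ = v²r = (79.6)² × 1.56×10^5 = 9.88441×10^8 km³/s².
Semi-major axis of the transfer orbit: a_t = (1.380×10^6 + 1.560×10^5)/2 = 7.680×10^5 km.
At r₁ the circular-orbit speed is v₁ = √(μ/r₁) = 26.76 km/s.
Transfer-orbit speed at r₁ (v² = μ(2/r − 1/a)): v_a = √[μ(2/r₁ − 1/a_t)] = 12.06 km/s.
First burn Δv₁ = |v_a − v₁| = 14.70 km/s.
Circular speed at r₂: v₂ = √(μ/r₂) = 79.60 km/s.
Transfer-orbit speed at r₂: v_p = √[μ(2/r₂ − 1/a_t)] = 106.7 km/s.
Second burn Δv₂ = |v₂ − v_p| = 27.10 km/s.
Δv = Δv₁ + Δv₂ = 14.70 + 27.10 = 41.80 km/s.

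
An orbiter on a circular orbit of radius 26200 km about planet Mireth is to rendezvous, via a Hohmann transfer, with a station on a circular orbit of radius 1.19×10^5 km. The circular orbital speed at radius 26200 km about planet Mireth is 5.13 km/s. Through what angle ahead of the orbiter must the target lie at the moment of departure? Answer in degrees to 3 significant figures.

φ = 94.2°

From the circular-orbit relation v² = μ/r at r = 26200 km: μ = v²r = (5.13)² × 26200 = 6.89503×10^5 km³/s².
Transfer-ellipse semi-major axis a_t = (r₁ + r₂)/2 = (26200 + 1.190×10^5)/2 = 72600 km.
Transfer time t = π√(a_t³/μ) = 74010 s.
The target's mean motion on its circular orbit is ω₂ = √(μ/r₂³) = 2.023×10^-5 rad/s.
Angle swept by the target during transfer: ω₂·t = 1.497 rad = 85.77°.
The orbiter traverses 180° on the transfer ellipse, so the target must lead by 180° − 85.77° = 94.2°.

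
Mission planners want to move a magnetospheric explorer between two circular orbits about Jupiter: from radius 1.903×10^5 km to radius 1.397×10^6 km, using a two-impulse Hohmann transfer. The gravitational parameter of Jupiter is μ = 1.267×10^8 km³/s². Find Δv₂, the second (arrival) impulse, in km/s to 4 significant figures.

Semi-major axis of the transfer orbit: a_t = (1.903×10^5 + 1.397×10^6)/2 = 7.9365×10^5 km.
On the circular orbit at r = 1.397×10^6 km, v_c = √(μ/r) = 9.523 km/s.
Vis-viva on the transfer ellipse at r = 1.397×10^6 km gives v_t = √[μ(2/r − 1/a_t)] = 4.663 km/s.
Δv₂ = |v_t − v_c| = |4.663 − 9.523| = 4.860 km/s.

Δv₂ = 4.860 km/s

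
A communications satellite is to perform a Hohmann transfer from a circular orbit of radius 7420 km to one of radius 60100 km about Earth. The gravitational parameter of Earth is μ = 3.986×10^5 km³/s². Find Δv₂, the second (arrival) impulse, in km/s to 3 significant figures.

Δv₂ = 1.37 km/s

Semi-major axis of the transfer orbit: a_t = (7420 + 60100)/2 = 33760 km.
On the circular orbit at r = 60100 km, v_c = √(μ/r) = 2.575 km/s.
Vis-viva on the transfer ellipse at r = 60100 km gives v_t = √[μ(2/r − 1/a_t)] = 1.207 km/s.
Δv₂ = |v_t − v_c| = |1.207 − 2.575| = 1.368 km/s.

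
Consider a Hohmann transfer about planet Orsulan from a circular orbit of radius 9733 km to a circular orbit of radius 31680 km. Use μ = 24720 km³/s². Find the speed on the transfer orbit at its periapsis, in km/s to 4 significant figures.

v = 1.971 km/s

Semi-major axis of the transfer orbit: a_t = (9733 + 31680)/2 = 20706.5 km.
At periapsis, r = 9733 km.
Applying v² = μ(2/r − 1/a_t): v = 1.971 km/s.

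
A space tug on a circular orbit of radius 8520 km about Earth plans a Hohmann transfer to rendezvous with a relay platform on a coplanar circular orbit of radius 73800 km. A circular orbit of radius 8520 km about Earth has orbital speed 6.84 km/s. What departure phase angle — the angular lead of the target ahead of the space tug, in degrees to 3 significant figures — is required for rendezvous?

From the circular-orbit relation v² = μ/r at r = 8520 km: μ = v²r = (6.84)² × 8520 = 3.98613×10^5 km³/s².
Transfer-ellipse semi-major axis a_t = (r₁ + r₂)/2 = (8520 + 73800)/2 = 41160 km.
The half-period of the transfer ellipse is t = π√(a_t³/μ) = 41552 s.
Target angular speed ω₂ = √(μ/r₂³) = 3.1491×10^-5 rad/s.
Angle swept by the target during transfer: ω₂·t = 1.3085 rad = 74.97°.
The space tug traverses 180° on the transfer ellipse, so the target must lead by 180° − 74.97° = 105°.

φ = 105°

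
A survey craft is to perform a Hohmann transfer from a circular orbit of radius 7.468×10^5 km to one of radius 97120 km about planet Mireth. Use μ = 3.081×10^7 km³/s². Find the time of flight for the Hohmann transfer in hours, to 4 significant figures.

t = 43.09 hours

Semi-major axis of the transfer orbit: a_t = (7.468×10^5 + 97120)/2 = 4.2196×10^5 km.
Half the transfer-orbit period gives t = π√(a_t³/μ) = 1.5514×10^5 s.
Converting: 1.5514×10^5 s ÷ 3600 s/hour = 43.09 hours.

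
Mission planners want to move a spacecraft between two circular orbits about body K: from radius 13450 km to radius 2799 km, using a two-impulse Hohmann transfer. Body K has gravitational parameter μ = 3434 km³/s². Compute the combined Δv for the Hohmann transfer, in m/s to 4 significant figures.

Δv = 526.2 m/s

Semi-major axis of the transfer orbit: a_t = (13450 + 2799)/2 = 8124.5 km.
Circular speed at r₁: v₁ = √(μ/r₁) = √(3434/13450) = 0.5053 km/s.
On the transfer ellipse at r₁, vis-viva gives v_a = √[μ(2/r₁ − 1/a_t)] = 0.2966 km/s.
First burn Δv₁ = |v_a − v₁| = 0.2087 km/s.
Circular speed at r₂: v₂ = √(μ/r₂) = 1.10764 km/s.
Transfer-orbit speed at r₂: v_p = √[μ(2/r₂ − 1/a_t)] = 1.42515 km/s.
Second burn Δv₂ = |v₂ − v_p| = 0.3175 km/s.
Total Δv = Δv₁ + Δv₂ = 0.5262 km/s.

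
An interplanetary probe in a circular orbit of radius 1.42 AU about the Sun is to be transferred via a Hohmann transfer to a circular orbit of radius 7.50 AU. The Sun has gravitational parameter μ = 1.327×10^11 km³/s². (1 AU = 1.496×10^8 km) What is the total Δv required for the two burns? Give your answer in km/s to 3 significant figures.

In km: r₁ = 1.42 × 1.496×10^8 = 2.12432×10^8 km; r₂ = 7.50 × 1.496×10^8 = 1.122×10^9 km.
Transfer-ellipse semi-major axis a_t = (r₁ + r₂)/2 = (2.12432×10^8 + 1.122×10^9)/2 = 6.67216×10^8 km.
At r₁ the circular-orbit speed is v₁ = √(μ/r₁) = 24.9934 km/s.
Transfer-orbit speed at r₁ (vis-viva): v_p = √[μ(2/r₁ − 1/a_t)] = 32.4107 km/s.
First burn Δv₁ = |v_p − v₁| = 7.417 km/s.
At r₂, v₂ = √(μ/r₂) = 10.875 km/s.
Transfer-orbit speed at r₂: v_a = √[μ(2/r₂ − 1/a_t)] = 6.1364 km/s.
Second burn Δv₂ = |v₂ − v_a| = 4.739 km/s.
Total Δv = Δv₁ + Δv₂ = 12.16 km/s.

Δv = 12.2 km/s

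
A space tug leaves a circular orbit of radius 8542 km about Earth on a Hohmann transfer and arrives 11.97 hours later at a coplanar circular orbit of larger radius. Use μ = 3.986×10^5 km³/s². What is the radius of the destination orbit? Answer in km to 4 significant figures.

r₂ = 75800 km

Transfer time t = 11.97 hours = 43092 s, and t = π√(a_t³/μ).
So a_t = (μ t²/π²)^(1/3) = (3.986×10^5 × (43092)² / π²)^(1/3) = 42171 km.
Since a_t = (r₁ + r₂)/2, r₂ = 2a_t − r₁ = 2×42171 − 8542 = 75800 km.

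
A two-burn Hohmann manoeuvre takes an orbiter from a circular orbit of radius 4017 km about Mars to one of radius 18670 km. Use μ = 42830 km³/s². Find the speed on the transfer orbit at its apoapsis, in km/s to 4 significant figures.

Semi-major axis of the transfer orbit: a_t = (4017 + 18670)/2 = 11343.5 km.
At apoapsis, r = 18670 km.
Vis-viva: v = √[μ(2/r − 1/a_t)] = √[42830 × (2/18670 − 1/11343.5)] = 0.9013 km/s.

v = 0.9013 km/s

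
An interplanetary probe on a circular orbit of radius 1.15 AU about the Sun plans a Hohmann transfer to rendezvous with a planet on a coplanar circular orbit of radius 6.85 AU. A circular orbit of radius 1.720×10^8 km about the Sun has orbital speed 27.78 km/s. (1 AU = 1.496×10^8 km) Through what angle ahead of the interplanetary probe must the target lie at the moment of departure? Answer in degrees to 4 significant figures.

From the circular-orbit relation v² = μ/r at r = 1.720×10^8 km: μ = v²r = (27.78)² × 1.720×10^8 = 1.32737×10^11 km³/s².
In km: r₁ = 1.15 × 1.496×10^8 = 1.7204×10^8 km; r₂ = 6.85 × 1.496×10^8 = 1.02476×10^9 km.
The Hohmann ellipse has a_t = (r₁ + r₂)/2 = 5.984×10^8 km.
The half-period of the transfer ellipse is t = π√(a_t³/μ) = 1.26224×10^8 s.
The target's mean motion on its circular orbit is ω₂ = √(μ/r₂³) = 1.11061×10^-8 rad/s.
Angle swept by the target during transfer: ω₂·t = 1.4019 rad = 80.32°.
The interplanetary probe traverses 180° on the transfer ellipse, so the target must lead by 180° − 80.32° = 99.68°.

φ = 99.68°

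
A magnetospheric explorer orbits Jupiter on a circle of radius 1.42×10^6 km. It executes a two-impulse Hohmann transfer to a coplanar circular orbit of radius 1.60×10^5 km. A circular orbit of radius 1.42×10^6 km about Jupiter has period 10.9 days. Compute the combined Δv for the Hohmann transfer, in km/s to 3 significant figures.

From Kepler's third law T² = 4π²r³/μ at r = 1.42×10^6 km, T = 10.9 days = 10.9 × 86400 s = 9.4176×10^5 s: μ = 4π²r³/T² = 1.27451×10^8 km³/s².
The Hohmann ellipse has a_t = (r₁ + r₂)/2 = 7.900×10^5 km.
At r₁ the circular-orbit speed is v₁ = √(μ/r₁) = 9.474 km/s.
Transfer-orbit speed at r₁ (v² = μ(2/r − 1/a)): v_a = √[μ(2/r₁ − 1/a_t)] = 4.264 km/s.
First burn Δv₁ = |v_a − v₁| = 5.210 km/s.
Circular speed at r₂: v₂ = √(μ/r₂) = 28.2236 km/s.
Transfer-orbit speed at r₂: v_p = √[μ(2/r₂ − 1/a_t)] = 37.8393 km/s.
Second burn Δv₂ = |v₂ − v_p| = 9.616 km/s.
Total Δv = Δv₁ + Δv₂ = 14.83 km/s.

Δv = 14.8 km/s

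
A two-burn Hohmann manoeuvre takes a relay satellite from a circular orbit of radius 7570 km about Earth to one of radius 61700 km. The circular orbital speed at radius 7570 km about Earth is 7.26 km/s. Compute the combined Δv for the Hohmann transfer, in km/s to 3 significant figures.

Δv = 3.78 km/s

From the circular-orbit relation v² = μ/r at r = 7570 km: μ = v²r = (7.26)² × 7570 = 3.98997×10^5 km³/s².
The Hohmann ellipse has a_t = (r₁ + r₂)/2 = 34635 km.
Circular speed at r₁: v₁ = √(μ/r₁) = √(3.98997×10^5/7570) = 7.260 km/s.
On the transfer ellipse at r₁, vis-viva equation gives v_p = √[μ(2/r₁ − 1/a_t)] = 9.690 km/s.
First burn Δv₁ = |v_p − v₁| = 2.430 km/s.
At r₂, v₂ = √(μ/r₂) = 2.543 km/s.
Transfer-orbit speed at r₂: v_a = √[μ(2/r₂ − 1/a_t)] = 1.189 km/s.
Second burn Δv₂ = |v₂ − v_a| = 1.354 km/s.
Δv = Δv₁ + Δv₂ = 2.430 + 1.354 = 3.784 km/s.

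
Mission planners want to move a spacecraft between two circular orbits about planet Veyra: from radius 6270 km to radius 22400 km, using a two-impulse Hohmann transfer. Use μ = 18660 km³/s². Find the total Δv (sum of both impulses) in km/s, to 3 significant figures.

Δv = 0.740 km/s

Semi-major axis of the transfer orbit: a_t = (6270 + 22400)/2 = 14335 km.
Circular speed at r₁: v₁ = √(μ/r₁) = √(18660/6270) = 1.72513 km/s.
Transfer-orbit speed at r₁ (vis-viva): v_p = √[μ(2/r₁ − 1/a_t)] = 2.15649 km/s.
First burn Δv₁ = |v_p − v₁| = 0.43136 km/s.
At r₂, v₂ = √(μ/r₂) = 0.912708 km/s.
Transfer-orbit speed at r₂: v_a = √[μ(2/r₂ − 1/a_t)] = 0.603624 km/s.
Second burn Δv₂ = |v₂ − v_a| = 0.30908 km/s.
Total Δv = Δv₁ + Δv₂ = 0.7404 km/s.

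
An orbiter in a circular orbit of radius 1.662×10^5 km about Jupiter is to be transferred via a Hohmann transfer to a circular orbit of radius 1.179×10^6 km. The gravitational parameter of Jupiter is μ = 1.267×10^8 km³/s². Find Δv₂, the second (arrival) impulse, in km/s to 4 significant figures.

The Hohmann ellipse has a_t = (r₁ + r₂)/2 = 6.726×10^5 km.
Circular speed at r = 1.179×10^6 km: v_c = √(μ/r) = 10.366 km/s.
Transfer-orbit speed at the same r (vis-viva, a = a_t): v_t = √[μ(2/r − 1/a_t)] = 5.1531 km/s.
Δv₂ = |v_t − v_c| = |5.1531 − 10.366| = 5.213 km/s.

Δv₂ = 5.213 km/s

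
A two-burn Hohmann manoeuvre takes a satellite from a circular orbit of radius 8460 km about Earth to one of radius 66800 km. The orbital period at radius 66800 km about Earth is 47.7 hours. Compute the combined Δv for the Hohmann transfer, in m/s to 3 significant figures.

Δv = 3570 m/s

From Kepler's third law T² = 4π²r³/μ at r = 66800 km, T = 47.7 hours = 47.7 × 3600 s = 1.7172×10^5 s: μ = 4π²r³/T² = 3.99068×10^5 km³/s².
Transfer-ellipse semi-major axis a_t = (r₁ + r₂)/2 = (8460 + 66800)/2 = 37630 km.
Circular speed at r₁: v₁ = √(μ/r₁) = √(3.99068×10^5/8460) = 6.868 km/s.
Transfer-orbit speed at r₁ (v² = μ(2/r − 1/a)): v_p = √[μ(2/r₁ − 1/a_t)] = 9.151 km/s.
First burn Δv₁ = |v_p − v₁| = 2.283 km/s.
Circular speed at r₂: v₂ = √(μ/r₂) = 2.444 km/s.
Transfer-orbit speed at r₂: v_a = √[μ(2/r₂ − 1/a_t)] = 1.159 km/s.
Second burn Δv₂ = |v₂ − v_a| = 1.285 km/s.
Total Δv = Δv₁ + Δv₂ = 3.568 km/s.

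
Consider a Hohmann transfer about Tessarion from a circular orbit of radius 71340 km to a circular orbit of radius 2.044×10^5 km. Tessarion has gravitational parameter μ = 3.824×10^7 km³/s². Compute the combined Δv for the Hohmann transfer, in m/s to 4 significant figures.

Δv = 8877 m/s

The Hohmann ellipse has a_t = (r₁ + r₂)/2 = 1.3787×10^5 km.
Circular speed at r₁: v₁ = √(μ/r₁) = √(3.824×10^7/71340) = 23.152 km/s.
On the transfer ellipse at r₁, v² = μ(2/r − 1/a) gives v_p = √[μ(2/r₁ − 1/a_t)] = 28.190 km/s.
First burn Δv₁ = |v_p − v₁| = 5.038 km/s.
At r₂, v₂ = √(μ/r₂) = 13.678 km/s.
Transfer-orbit speed at r₂: v_a = √[μ(2/r₂ − 1/a_t)] = 9.8390 km/s.
Second burn Δv₂ = |v₂ − v_a| = 3.839 km/s.
Δv = Δv₁ + Δv₂ = 5.038 + 3.839 = 8.877 km/s.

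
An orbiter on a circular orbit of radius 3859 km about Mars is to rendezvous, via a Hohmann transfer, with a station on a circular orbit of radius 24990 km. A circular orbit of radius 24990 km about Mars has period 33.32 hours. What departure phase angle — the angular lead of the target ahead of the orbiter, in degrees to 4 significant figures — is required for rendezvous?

From Kepler's third law T² = 4π²r³/μ at r = 24990 km, T = 33.32 hours = 33.32 × 3600 s = 1.19952×10^5 s: μ = 4π²r³/T² = 42819.7 km³/s².
Transfer-ellipse semi-major axis a_t = (r₁ + r₂)/2 = (3859 + 24990)/2 = 14424.5 km.
Transfer time t = π√(a_t³/μ) = 26301 s.
The target's mean motion on its circular orbit is ω₂ = √(μ/r₂³) = 5.2381×10^-5 rad/s.
Angle swept by the target during transfer: ω₂·t = 1.3777 rad = 78.94°.
Arrival is 180° from departure on the ellipse, so φ = 180° − 78.94° = 101.1°.

φ = 101.1°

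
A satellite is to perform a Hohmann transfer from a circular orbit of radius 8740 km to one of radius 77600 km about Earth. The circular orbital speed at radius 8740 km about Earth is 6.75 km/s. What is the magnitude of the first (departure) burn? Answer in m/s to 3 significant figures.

Δv₁ = 2300 m/s

From the circular-orbit relation v² = μ/r at r = 8740 km: μ = v²r = (6.75)² × 8740 = 3.98216×10^5 km³/s².
Transfer-ellipse semi-major axis a_t = (r₁ + r₂)/2 = (8740 + 77600)/2 = 43170 km.
Circular speed at r = 8740 km: v_c = √(μ/r) = 6.750 km/s.
Vis-viva on the transfer ellipse at r = 8740 km gives v_t = √[μ(2/r − 1/a_t)] = 9.050 km/s.
Δv₁ = |v_t − v_c| = |9.050 − 6.750| = 2.300 km/s.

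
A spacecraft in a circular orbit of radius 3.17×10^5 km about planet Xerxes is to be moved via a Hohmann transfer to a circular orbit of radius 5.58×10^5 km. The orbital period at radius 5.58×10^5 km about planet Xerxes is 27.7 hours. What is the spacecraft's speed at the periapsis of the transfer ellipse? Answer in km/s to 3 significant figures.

From Kepler's third law T² = 4π²r³/μ at r = 5.58×10^5 km, T = 27.7 hours = 27.7 × 3600 s = 99720 s: μ = 4π²r³/T² = 6.89760×10^8 km³/s².
The Hohmann ellipse has a_t = (r₁ + r₂)/2 = 4.375×10^5 km.
At periapsis, r = 3.170×10^5 km.
From the vis-viva equation, v = √[μ(2/r − 1/a_t)] = 52.68 km/s.

v = 52.7 km/s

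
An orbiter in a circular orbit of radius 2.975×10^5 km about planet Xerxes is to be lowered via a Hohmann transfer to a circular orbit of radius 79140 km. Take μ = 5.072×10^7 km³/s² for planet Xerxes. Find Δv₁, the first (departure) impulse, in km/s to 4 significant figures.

Semi-major axis of the transfer orbit: a_t = (2.975×10^5 + 79140)/2 = 1.8832×10^5 km.
Circular speed at r = 2.975×10^5 km: v_c = √(μ/r) = 13.057 km/s.
Transfer-orbit speed at the same r (vis-viva, a = a_t): v_t = √[μ(2/r − 1/a_t)] = 8.4644 km/s.
Δv₁ = |v_t − v_c| = |8.4644 − 13.057| = 4.593 km/s.

Δv₁ = 4.593 km/s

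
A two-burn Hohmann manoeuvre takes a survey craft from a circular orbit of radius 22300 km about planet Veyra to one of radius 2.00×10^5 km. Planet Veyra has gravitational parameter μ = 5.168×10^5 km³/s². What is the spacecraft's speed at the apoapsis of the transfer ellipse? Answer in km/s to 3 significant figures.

The Hohmann ellipse has a_t = (r₁ + r₂)/2 = 1.1115×10^5 km.
At apoapsis, r = 2.000×10^5 km.
Applying v² = μ(2/r − 1/a_t): v = 0.7200 km/s.

v = 0.720 km/s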